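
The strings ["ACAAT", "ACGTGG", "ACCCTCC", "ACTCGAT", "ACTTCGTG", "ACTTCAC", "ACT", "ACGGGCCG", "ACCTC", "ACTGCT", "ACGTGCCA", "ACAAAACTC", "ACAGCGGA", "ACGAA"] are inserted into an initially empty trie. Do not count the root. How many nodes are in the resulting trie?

Insert word by word; a character creates a node only if that edge doesn't already exist:
  "ACAAT" → 5 new (A, C, A, A, T)
  "ACGTGG" → prefix "AC" already present; 4 new (G, T, G, G)
  "ACCCTCC" → prefix "AC" already present; 5 new (C, C, T, C, C)
  "ACTCGAT" → prefix "AC" already present; 5 new (T, C, G, A, T)
  "ACTTCGTG" → prefix "ACT" already present; 5 new (T, C, G, T, G)
  "ACTTCAC" → prefix "ACTTC" already present; 2 new (A, C)
  "ACT" → prefix "ACT" already present; 0 new (none)
  "ACGGGCCG" → prefix "ACG" already present; 5 new (G, G, C, C, G)
  "ACCTC" → prefix "ACC" already present; 2 new (T, C)
  "ACTGCT" → prefix "ACT" already present; 3 new (G, C, T)
  "ACGTGCCA" → prefix "ACGTG" already present; 3 new (C, C, A)
  "ACAAAACTC" → prefix "ACAA" already present; 5 new (A, A, C, T, C)
  "ACAGCGGA" → prefix "ACA" already present; 5 new (G, C, G, G, A)
  "ACGAA" → prefix "ACG" already present; 2 new (A, A)
Total nodes = 5 + 4 + 5 + 5 + 5 + 2 + 0 + 5 + 2 + 3 + 3 + 5 + 5 + 2 = 51

51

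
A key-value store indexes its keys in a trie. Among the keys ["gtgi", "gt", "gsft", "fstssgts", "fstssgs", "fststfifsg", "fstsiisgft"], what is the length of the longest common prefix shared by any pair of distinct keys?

The deepest shared node is where two words last agree before diverging.
"fstssgs" and "fstssgts" agree on "fstssg" (6 characters) before diverging; nothing deeper is shared.
Longest shared-prefix length: 6

6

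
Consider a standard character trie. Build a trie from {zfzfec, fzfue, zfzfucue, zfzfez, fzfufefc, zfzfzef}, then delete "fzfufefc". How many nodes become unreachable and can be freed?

4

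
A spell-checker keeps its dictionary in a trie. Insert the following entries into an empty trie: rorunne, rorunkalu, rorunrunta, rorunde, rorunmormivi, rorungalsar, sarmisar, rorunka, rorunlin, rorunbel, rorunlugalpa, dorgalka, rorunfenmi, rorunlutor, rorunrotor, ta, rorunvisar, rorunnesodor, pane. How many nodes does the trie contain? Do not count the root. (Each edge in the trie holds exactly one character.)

For each word, the new-node count is its length minus the longest prefix already in the trie:
  "rorunne" → 7 new (r, o, r, u, n, n, e)
  "rorunkalu" → prefix "rorun" already present; 4 new (k, a, l, u)
  "rorunrunta" → prefix "rorun" already present; 5 new (r, u, n, t, a)
  "rorunde" → prefix "rorun" already present; 2 new (d, e)
  "rorunmormivi" → prefix "rorun" already present; 7 new (m, o, r, m, i, v, i)
  "rorungalsar" → prefix "rorun" already present; 6 new (g, a, l, s, a, r)
  "sarmisar" → 8 new (s, a, r, m, i, s, a, r)
  "rorunka" → prefix "rorunka" already present; 0 new (none)
  "rorunlin" → prefix "rorun" already present; 3 new (l, i, n)
  "rorunbel" → prefix "rorun" already present; 3 new (b, e, l)
  "rorunlugalpa" → prefix "rorunl" already present; 6 new (u, g, a, l, p, a)
  "dorgalka" → 8 new (d, o, r, g, a, l, k, a)
  "rorunfenmi" → prefix "rorun" already present; 5 new (f, e, n, m, i)
  "rorunlutor" → prefix "rorunlu" already present; 3 new (t, o, r)
  "rorunrotor" → prefix "rorunr" already present; 4 new (o, t, o, r)
  "ta" → 2 new (t, a)
  "rorunvisar" → prefix "rorun" already present; 5 new (v, i, s, a, r)
  "rorunnesodor" → prefix "rorunne" already present; 5 new (s, o, d, o, r)
  "pane" → 4 new (p, a, n, e)
Total nodes = 7 + 4 + 5 + 2 + 7 + 6 + 8 + 0 + 3 + 3 + 6 + 8 + 5 + 3 + 4 + 2 + 5 + 5 + 4 = 87

87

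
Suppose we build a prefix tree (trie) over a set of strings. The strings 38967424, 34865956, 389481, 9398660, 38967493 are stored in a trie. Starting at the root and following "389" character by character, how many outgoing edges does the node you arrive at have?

2

Follow the path "389" to its node, then look at its outgoing edges.
Distinct next characters after "389": 4, 6.
That node has 2 child edges.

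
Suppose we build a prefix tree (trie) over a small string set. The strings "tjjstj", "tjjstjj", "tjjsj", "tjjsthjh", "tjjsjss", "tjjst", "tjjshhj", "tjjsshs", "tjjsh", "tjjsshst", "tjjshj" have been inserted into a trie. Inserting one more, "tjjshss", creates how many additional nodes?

2

Walking "tjjshss" from the root, the first 5 characters ("tjjsh") follow existing edges; "s" is the first miss.
New nodes needed: |"tjjshss"| − 5 = 7 − 5 = 2.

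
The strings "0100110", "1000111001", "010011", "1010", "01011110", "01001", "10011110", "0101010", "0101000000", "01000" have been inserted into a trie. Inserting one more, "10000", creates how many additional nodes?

1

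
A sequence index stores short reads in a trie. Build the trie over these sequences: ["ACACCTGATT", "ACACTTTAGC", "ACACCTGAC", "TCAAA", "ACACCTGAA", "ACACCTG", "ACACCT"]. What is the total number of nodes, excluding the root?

23

Trie structure (* marks end of a word):
(root)
├─ A
│  └─ C
│     └─ A
│        └─ C
│           ├─ C
│           │  └─ T *
│           │     └─ G *
│           │        └─ A
│           │           ├─ A *
│           │           ├─ C *
│           │           └─ T
│           │              └─ T *
│           └─ T
│              └─ T
│                 └─ T
│                    └─ A
│                       └─ G
│                          └─ C *
└─ T
   └─ C
      └─ A
         └─ A
            └─ A *
Counting every labelled node above: 23.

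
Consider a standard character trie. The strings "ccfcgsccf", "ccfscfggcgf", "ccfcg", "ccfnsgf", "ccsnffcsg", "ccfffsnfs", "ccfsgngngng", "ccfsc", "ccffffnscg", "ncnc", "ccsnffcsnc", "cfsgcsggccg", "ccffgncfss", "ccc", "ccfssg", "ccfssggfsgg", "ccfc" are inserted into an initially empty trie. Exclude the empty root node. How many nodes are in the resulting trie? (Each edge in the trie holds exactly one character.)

76

Insert word by word; a character creates a node only if that edge doesn't already exist:
  "ccfcgsccf" → 9 new (c, c, f, c, g, s, c, c, f)
  "ccfscfggcgf" → prefix "ccf" already present; 8 new (s, c, f, g, g, c, g, f)
  "ccfcg" → prefix "ccfcg" already present; 0 new (none)
  "ccfnsgf" → prefix "ccf" already present; 4 new (n, s, g, f)
  "ccsnffcsg" → prefix "cc" already present; 7 new (s, n, f, f, c, s, g)
  "ccfffsnfs" → prefix "ccf" already present; 6 new (f, f, s, n, f, s)
  "ccfsgngngng" → prefix "ccfs" already present; 7 new (g, n, g, n, g, n, g)
  "ccfsc" → prefix "ccfsc" already present; 0 new (none)
  "ccffffnscg" → prefix "ccfff" already present; 5 new (f, n, s, c, g)
  "ncnc" → 4 new (n, c, n, c)
  "ccsnffcsnc" → prefix "ccsnffcs" already present; 2 new (n, c)
  "cfsgcsggccg" → prefix "c" already present; 10 new (f, s, g, c, s, g, g, c, c, g)
  "ccffgncfss" → prefix "ccff" already present; 6 new (g, n, c, f, s, s)
  "ccc" → prefix "cc" already present; 1 new (c)
  "ccfssg" → prefix "ccfs" already present; 2 new (s, g)
  "ccfssggfsgg" → prefix "ccfssg" already present; 5 new (g, f, s, g, g)
  "ccfc" → prefix "ccfc" already present; 0 new (none)
Total nodes = 9 + 8 + 0 + 4 + 7 + 6 + 7 + 0 + 5 + 4 + 2 + 10 + 6 + 1 + 2 + 5 + 0 = 76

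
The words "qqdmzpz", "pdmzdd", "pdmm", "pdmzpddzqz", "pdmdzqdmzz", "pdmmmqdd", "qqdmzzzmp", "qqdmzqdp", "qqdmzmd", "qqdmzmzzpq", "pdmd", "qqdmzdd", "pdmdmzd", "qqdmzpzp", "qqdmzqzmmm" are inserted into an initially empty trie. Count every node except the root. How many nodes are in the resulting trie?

For each word, the new-node count is its length minus the longest prefix already in the trie:
  "qqdmzpz" → 7 new (q, q, d, m, z, p, z)
  "pdmzdd" → 6 new (p, d, m, z, d, d)
  "pdmm" → prefix "pdm" already present; 1 new (m)
  "pdmzpddzqz" → prefix "pdmz" already present; 6 new (p, d, d, z, q, z)
  "pdmdzqdmzz" → prefix "pdm" already present; 7 new (d, z, q, d, m, z, z)
  "pdmmmqdd" → prefix "pdmm" already present; 4 new (m, q, d, d)
  "qqdmzzzmp" → prefix "qqdmz" already present; 4 new (z, z, m, p)
  "qqdmzqdp" → prefix "qqdmz" already present; 3 new (q, d, p)
  "qqdmzmd" → prefix "qqdmz" already present; 2 new (m, d)
  "qqdmzmzzpq" → prefix "qqdmzm" already present; 4 new (z, z, p, q)
  "pdmd" → prefix "pdmd" already present; 0 new (none)
  "qqdmzdd" → prefix "qqdmz" already present; 2 new (d, d)
  "pdmdmzd" → prefix "pdmd" already present; 3 new (m, z, d)
  "qqdmzpzp" → prefix "qqdmzpz" already present; 1 new (p)
  "qqdmzqzmmm" → prefix "qqdmzq" already present; 4 new (z, m, m, m)
Total nodes = 7 + 6 + 1 + 6 + 7 + 4 + 4 + 3 + 2 + 4 + 0 + 2 + 3 + 1 + 4 = 54

54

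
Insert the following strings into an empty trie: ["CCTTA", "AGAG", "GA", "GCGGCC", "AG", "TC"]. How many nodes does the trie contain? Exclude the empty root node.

Count nodes per top-level branch (shared prefixes stored once):
  'A'-branch (AG, AGAG): 4 nodes
  'C'-branch (CCTTA): 5 nodes
  'G'-branch (GA, GCGGCC): 7 nodes
  'T'-branch (TC): 2 nodes
Sum: 18

18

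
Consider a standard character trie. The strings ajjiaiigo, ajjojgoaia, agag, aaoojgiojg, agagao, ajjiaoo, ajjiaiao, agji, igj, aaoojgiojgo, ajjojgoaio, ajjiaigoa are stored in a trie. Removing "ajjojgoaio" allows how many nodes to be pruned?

1

Walk "ajjojgoaio" from the leaf back toward the root, removing each node that no remaining word uses.
The suffix "o" (1 node) is used only by "ajjojgoaio"; the node for "ajjojgoai" still has the child "a", so pruning stops there.
Nodes removed: 1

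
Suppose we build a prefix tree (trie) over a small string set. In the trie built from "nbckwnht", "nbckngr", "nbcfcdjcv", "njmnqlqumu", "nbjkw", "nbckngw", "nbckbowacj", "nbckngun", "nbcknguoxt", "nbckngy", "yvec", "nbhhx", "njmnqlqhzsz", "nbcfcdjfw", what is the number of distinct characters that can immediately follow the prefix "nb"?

Walk "nb" from the root, arriving at one node.
Characters that immediately follow "nb" among the stored strings: {c, h, j}.
That node has 3 child edges.

3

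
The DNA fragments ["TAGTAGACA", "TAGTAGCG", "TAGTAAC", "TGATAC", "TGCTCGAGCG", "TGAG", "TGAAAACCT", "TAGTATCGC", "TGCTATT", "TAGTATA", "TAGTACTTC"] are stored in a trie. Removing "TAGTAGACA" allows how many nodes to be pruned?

A node on "TAGTAGACA"'s path can go only if nothing else ends at it or branches off below it.
The suffix "ACA" (3 nodes) is used only by "TAGTAGACA"; the node for "TAGTAG" still has the child "C", so pruning stops there.
Nodes removed: 3

3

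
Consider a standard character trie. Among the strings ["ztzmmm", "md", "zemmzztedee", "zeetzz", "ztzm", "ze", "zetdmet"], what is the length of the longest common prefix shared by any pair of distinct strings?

4

The deepest shared node is where two words last agree before diverging.
"ztzm" and "ztzmmm" agree on "ztzm" (4 characters) before diverging; nothing deeper is shared.
Longest shared-prefix length: 4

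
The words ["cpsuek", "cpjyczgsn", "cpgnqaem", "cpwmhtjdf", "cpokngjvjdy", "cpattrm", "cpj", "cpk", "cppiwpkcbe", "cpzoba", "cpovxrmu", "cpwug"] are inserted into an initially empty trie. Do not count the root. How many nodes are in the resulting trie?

60

Count nodes per top-level branch (shared prefixes stored once):
  'c'-branch (cpattrm, cpgnqaem, cpj, cpjyczgsn, cpk, cpokngjvjdy, cpovxrmu, cppiwpkcbe, cpsuek, cpwmhtjdf, cpwug, cpzoba): 60 nodes
Sum: 60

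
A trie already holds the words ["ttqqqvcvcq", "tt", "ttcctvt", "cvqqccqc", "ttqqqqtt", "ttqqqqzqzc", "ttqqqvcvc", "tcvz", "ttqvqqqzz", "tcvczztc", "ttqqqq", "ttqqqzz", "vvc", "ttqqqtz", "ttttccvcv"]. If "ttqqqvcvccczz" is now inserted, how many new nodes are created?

4

Walking "ttqqqvcvccczz" from the root, the first 9 characters ("ttqqqvcvc") follow existing edges; "c" is the first miss.
Each of the 4 remaining characters creates one node.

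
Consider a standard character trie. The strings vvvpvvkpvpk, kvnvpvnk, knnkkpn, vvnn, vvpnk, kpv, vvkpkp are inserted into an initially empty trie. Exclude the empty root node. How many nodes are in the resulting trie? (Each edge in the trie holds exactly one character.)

Count nodes per top-level branch (shared prefixes stored once):
  'k'-branch (knnkkpn, kpv, kvnvpvnk): 16 nodes
  'v'-branch (vvkpkp, vvnn, vvpnk, vvvpvvkpvpk): 20 nodes
Sum: 36

36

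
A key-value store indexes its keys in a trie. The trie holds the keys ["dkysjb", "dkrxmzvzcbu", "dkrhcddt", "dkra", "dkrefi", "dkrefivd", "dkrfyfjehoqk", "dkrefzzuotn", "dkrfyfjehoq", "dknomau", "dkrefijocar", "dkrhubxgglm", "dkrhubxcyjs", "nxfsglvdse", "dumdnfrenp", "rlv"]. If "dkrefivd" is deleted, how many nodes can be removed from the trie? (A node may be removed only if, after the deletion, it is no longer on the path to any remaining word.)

After clearing the end-marker at "dkrefivd", prune upward until reaching a node still needed by another word.
The suffix "vd" (2 nodes) is used only by "dkrefivd"; the node for "dkrefi" still has the child "j", so pruning stops there.
Nodes removed: 2

2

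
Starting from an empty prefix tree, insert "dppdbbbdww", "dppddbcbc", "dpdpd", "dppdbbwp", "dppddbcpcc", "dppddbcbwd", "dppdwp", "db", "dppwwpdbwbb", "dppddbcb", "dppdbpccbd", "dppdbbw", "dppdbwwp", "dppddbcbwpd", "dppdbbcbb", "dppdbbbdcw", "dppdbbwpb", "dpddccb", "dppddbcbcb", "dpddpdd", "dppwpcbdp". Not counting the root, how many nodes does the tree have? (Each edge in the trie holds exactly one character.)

Trace insertions, counting only characters that open a new branch:
  "dppdbbbdww" → 10 new (d, p, p, d, b, b, b, d, w, w)
  "dppddbcbc" → prefix "dppd" already present; 5 new (d, b, c, b, c)
  "dpdpd" → prefix "dp" already present; 3 new (d, p, d)
  "dppdbbwp" → prefix "dppdbb" already present; 2 new (w, p)
  "dppddbcpcc" → prefix "dppddbc" already present; 3 new (p, c, c)
  "dppddbcbwd" → prefix "dppddbcb" already present; 2 new (w, d)
  "dppdwp" → prefix "dppd" already present; 2 new (w, p)
  "db" → prefix "d" already present; 1 new (b)
  "dppwwpdbwbb" → prefix "dpp" already present; 8 new (w, w, p, d, b, w, b, b)
  "dppddbcb" → prefix "dppddbcb" already present; 0 new (none)
  "dppdbpccbd" → prefix "dppdb" already present; 5 new (p, c, c, b, d)
  "dppdbbw" → prefix "dppdbbw" already present; 0 new (none)
  "dppdbwwp" → prefix "dppdb" already present; 3 new (w, w, p)
  "dppddbcbwpd" → prefix "dppddbcbw" already present; 2 new (p, d)
  "dppdbbcbb" → prefix "dppdbb" already present; 3 new (c, b, b)
  "dppdbbbdcw" → prefix "dppdbbbd" already present; 2 new (c, w)
  "dppdbbwpb" → prefix "dppdbbwp" already present; 1 new (b)
  "dpddccb" → prefix "dpd" already present; 4 new (d, c, c, b)
  "dppddbcbcb" → prefix "dppddbcbc" already present; 1 new (b)
  "dpddpdd" → prefix "dpdd" already present; 3 new (p, d, d)
  "dppwpcbdp" → prefix "dppw" already present; 5 new (p, c, b, d, p)
Total nodes = 10 + 5 + 3 + 2 + 3 + 2 + 2 + 1 + 8 + 0 + 5 + 0 + 3 + 2 + 3 + 2 + 1 + 4 + 1 + 3 + 5 = 65

65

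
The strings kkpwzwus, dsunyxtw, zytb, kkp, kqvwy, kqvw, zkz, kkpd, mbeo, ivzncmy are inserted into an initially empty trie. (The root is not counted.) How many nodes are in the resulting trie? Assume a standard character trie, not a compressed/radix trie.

38

Trie structure (* marks end of a word):
(root)
├─ d
│  └─ s
│     └─ u
│        └─ n
│           └─ y
│              └─ x
│                 └─ t
│                    └─ w *
├─ i
│  └─ v
│     └─ z
│        └─ n
│           └─ c
│              └─ m
│                 └─ y *
├─ k
│  ├─ k
│  │  └─ p *
│  │     ├─ d *
│  │     └─ w
│  │        └─ z
│  │           └─ w
│  │              └─ u
│  │                 └─ s *
│  └─ q
│     └─ v
│        └─ w *
│           └─ y *
├─ m
│  └─ b
│     └─ e
│        └─ o *
└─ z
   ├─ k
   │  └─ z *
   └─ y
      └─ t
         └─ b *
Counting every labelled node above: 38.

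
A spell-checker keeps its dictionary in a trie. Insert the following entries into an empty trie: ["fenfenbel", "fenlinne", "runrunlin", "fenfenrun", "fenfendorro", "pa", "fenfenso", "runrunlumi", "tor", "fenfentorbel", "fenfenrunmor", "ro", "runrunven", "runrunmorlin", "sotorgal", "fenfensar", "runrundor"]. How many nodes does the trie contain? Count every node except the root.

73

Count nodes per top-level branch (shared prefixes stored once):
  'f'-branch (fenfenbel, fenfendorro, fenfenrun, fenfenrunmor, fenfensar, fenfenso, fenfentorbel, fenlinne): 35 nodes
  'p'-branch (pa): 2 nodes
  'r'-branch (ro, runrundor, runrunlin, runrunlumi, runrunmorlin, runrunven): 25 nodes
  's'-branch (sotorgal): 8 nodes
  't'-branch (tor): 3 nodes
Sum: 73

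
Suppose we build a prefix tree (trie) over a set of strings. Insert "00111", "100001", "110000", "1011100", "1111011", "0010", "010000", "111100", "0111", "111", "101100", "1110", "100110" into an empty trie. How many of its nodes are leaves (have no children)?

12

Leaves are exactly the stored words that no other stored word extends.
Those words: "0010", "00111", "010000", "0111", "100001", "100110", "101100", "1011100", "110000", "1110", "111100", "1111011"
Leaf count: 12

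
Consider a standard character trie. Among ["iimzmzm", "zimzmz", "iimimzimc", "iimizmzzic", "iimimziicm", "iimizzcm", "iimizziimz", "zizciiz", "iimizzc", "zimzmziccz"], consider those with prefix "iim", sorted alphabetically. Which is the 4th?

iimizzc

Filter for "iim…" and sort: "iimimziicm", "iimimzimc", "iimizmzzic", "iimizzc", "iimizzcm", "iimizziimz", "iimzmzm"
Position 4: iimizzc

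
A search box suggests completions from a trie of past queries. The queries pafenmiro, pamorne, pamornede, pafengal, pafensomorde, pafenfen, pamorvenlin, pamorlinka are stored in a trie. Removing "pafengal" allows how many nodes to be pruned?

After clearing the end-marker at "pafengal", prune upward until reaching a node still needed by another word.
The suffix "gal" (3 nodes) is used only by "pafengal"; the node for "pafen" still has the child "m", so pruning stops there.
Nodes removed: 3

3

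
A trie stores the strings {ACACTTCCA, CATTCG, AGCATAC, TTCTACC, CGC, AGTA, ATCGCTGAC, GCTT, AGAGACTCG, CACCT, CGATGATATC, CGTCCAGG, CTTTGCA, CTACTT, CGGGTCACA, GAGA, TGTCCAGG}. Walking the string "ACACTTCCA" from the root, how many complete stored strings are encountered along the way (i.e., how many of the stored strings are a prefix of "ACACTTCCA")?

Traverse "ACACTTCCA" character by character; count nodes along the way that are marked as word ends.
Prefixes of the query that are stored words: "ACACTTCCA"
Count: 1

1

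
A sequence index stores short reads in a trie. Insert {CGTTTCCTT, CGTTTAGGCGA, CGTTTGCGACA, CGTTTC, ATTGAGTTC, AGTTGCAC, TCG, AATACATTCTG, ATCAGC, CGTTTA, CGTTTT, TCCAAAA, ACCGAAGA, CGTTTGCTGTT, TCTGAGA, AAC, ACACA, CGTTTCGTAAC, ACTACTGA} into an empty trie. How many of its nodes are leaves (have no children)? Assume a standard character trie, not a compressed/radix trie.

17

Leaves are exactly the stored words that no other stored word extends.
Those words: "AAC", "AATACATTCTG", "ACACA", "ACCGAAGA", "ACTACTGA", "AGTTGCAC", "ATCAGC", "ATTGAGTTC", "CGTTTAGGCGA", "CGTTTCCTT", "CGTTTCGTAAC", "CGTTTGCGACA", "CGTTTGCTGTT", "CGTTTT", "TCCAAAA", "TCG", "TCTGAGA"
Leaf count: 17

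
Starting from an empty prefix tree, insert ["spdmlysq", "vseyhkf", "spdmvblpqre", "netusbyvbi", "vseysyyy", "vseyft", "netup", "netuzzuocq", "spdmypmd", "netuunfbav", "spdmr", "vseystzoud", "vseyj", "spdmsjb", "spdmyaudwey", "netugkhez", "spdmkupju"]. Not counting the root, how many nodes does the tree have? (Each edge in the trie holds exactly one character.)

Trace insertions, counting only characters that open a new branch:
  "spdmlysq" → 8 new (s, p, d, m, l, y, s, q)
  "vseyhkf" → 7 new (v, s, e, y, h, k, f)
  "spdmvblpqre" → prefix "spdm" already present; 7 new (v, b, l, p, q, r, e)
  "netusbyvbi" → 10 new (n, e, t, u, s, b, y, v, b, i)
  "vseysyyy" → prefix "vsey" already present; 4 new (s, y, y, y)
  "vseyft" → prefix "vsey" already present; 2 new (f, t)
  "netup" → prefix "netu" already present; 1 new (p)
  "netuzzuocq" → prefix "netu" already present; 6 new (z, z, u, o, c, q)
  "spdmypmd" → prefix "spdm" already present; 4 new (y, p, m, d)
  "netuunfbav" → prefix "netu" already present; 6 new (u, n, f, b, a, v)
  "spdmr" → prefix "spdm" already present; 1 new (r)
  "vseystzoud" → prefix "vseys" already present; 5 new (t, z, o, u, d)
  "vseyj" → prefix "vsey" already present; 1 new (j)
  "spdmsjb" → prefix "spdm" already present; 3 new (s, j, b)
  "spdmyaudwey" → prefix "spdmy" already present; 6 new (a, u, d, w, e, y)
  "netugkhez" → prefix "netu" already present; 5 new (g, k, h, e, z)
  "spdmkupju" → prefix "spdm" already present; 5 new (k, u, p, j, u)
Total nodes = 8 + 7 + 7 + 10 + 4 + 2 + 1 + 6 + 4 + 6 + 1 + 5 + 1 + 3 + 6 + 5 + 5 = 81

81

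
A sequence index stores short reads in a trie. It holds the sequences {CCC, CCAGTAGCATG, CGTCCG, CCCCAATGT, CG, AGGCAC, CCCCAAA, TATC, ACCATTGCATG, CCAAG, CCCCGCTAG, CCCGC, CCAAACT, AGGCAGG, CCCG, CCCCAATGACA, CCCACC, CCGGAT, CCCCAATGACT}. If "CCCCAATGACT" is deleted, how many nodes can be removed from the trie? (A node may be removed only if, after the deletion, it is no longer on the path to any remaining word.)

1

After clearing the end-marker at "CCCCAATGACT", prune upward until reaching a node still needed by another word.
The suffix "T" (1 node) is used only by "CCCCAATGACT"; the node for "CCCCAATGAC" still has the child "A", so pruning stops there.
Nodes removed: 1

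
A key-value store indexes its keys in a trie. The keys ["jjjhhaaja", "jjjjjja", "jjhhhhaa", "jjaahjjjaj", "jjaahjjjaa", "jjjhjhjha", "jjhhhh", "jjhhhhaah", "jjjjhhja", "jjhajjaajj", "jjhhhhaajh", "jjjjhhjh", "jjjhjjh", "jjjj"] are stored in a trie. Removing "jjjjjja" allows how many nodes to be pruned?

3

Walk "jjjjjja" from the leaf back toward the root, removing each node that no remaining word uses.
The suffix "jja" (3 nodes) is used only by "jjjjjja"; the node for "jjjj" still has the child "h", so pruning stops there.
Nodes removed: 3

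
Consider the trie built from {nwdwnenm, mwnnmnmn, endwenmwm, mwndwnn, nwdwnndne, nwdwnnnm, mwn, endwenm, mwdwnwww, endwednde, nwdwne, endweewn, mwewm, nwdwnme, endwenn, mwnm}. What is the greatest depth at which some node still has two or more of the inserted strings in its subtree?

7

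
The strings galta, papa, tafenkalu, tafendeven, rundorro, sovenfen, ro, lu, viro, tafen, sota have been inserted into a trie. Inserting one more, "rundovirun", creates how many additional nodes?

5

The longest prefix of "rundovirun" already in the trie is "rundo" (length 5).
Each of the 5 remaining characters creates one node.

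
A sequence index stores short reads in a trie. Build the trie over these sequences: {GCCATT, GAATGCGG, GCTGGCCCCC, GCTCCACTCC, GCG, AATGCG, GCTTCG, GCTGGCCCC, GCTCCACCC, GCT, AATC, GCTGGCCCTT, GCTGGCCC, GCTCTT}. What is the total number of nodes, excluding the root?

45

Insert word by word; a character creates a node only if that edge doesn't already exist:
  "GCCATT" → 6 new (G, C, C, A, T, T)
  "GAATGCGG" → prefix "G" already present; 7 new (A, A, T, G, C, G, G)
  "GCTGGCCCCC" → prefix "GC" already present; 8 new (T, G, G, C, C, C, C, C)
  "GCTCCACTCC" → prefix "GCT" already present; 7 new (C, C, A, C, T, C, C)
  "GCG" → prefix "GC" already present; 1 new (G)
  "AATGCG" → 6 new (A, A, T, G, C, G)
  "GCTTCG" → prefix "GCT" already present; 3 new (T, C, G)
  "GCTGGCCCC" → prefix "GCTGGCCCC" already present; 0 new (none)
  "GCTCCACCC" → prefix "GCTCCAC" already present; 2 new (C, C)
  "GCT" → prefix "GCT" already present; 0 new (none)
  "AATC" → prefix "AAT" already present; 1 new (C)
  "GCTGGCCCTT" → prefix "GCTGGCCC" already present; 2 new (T, T)
  "GCTGGCCC" → prefix "GCTGGCCC" already present; 0 new (none)
  "GCTCTT" → prefix "GCTC" already present; 2 new (T, T)
Total nodes = 6 + 7 + 8 + 7 + 1 + 6 + 3 + 0 + 2 + 0 + 1 + 2 + 0 + 2 = 45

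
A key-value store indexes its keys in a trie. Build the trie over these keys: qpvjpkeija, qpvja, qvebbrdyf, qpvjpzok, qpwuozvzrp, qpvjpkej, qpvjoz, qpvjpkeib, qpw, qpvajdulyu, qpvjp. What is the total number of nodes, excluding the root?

41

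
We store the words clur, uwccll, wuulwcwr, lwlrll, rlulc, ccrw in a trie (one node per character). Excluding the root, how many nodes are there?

32

Count nodes per top-level branch (shared prefixes stored once):
  'c'-branch (ccrw, clur): 7 nodes
  'l'-branch (lwlrll): 6 nodes
  'r'-branch (rlulc): 5 nodes
  'u'-branch (uwccll): 6 nodes
  'w'-branch (wuulwcwr): 8 nodes
Sum: 32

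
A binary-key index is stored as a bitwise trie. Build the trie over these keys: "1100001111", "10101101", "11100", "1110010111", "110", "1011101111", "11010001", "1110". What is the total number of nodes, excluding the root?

Insert word by word; a character creates a node only if that edge doesn't already exist:
  "1100001111" → 10 new (1, 1, 0, 0, 0, 0, 1, 1, 1, 1)
  "10101101" → prefix "1" already present; 7 new (0, 1, 0, 1, 1, 0, 1)
  "11100" → prefix "11" already present; 3 new (1, 0, 0)
  "1110010111" → prefix "11100" already present; 5 new (1, 0, 1, 1, 1)
  "110" → prefix "110" already present; 0 new (none)
  "1011101111" → prefix "101" already present; 7 new (1, 1, 0, 1, 1, 1, 1)
  "11010001" → prefix "110" already present; 5 new (1, 0, 0, 0, 1)
  "1110" → prefix "1110" already present; 0 new (none)
Total nodes = 10 + 7 + 3 + 5 + 0 + 7 + 5 + 0 = 37

37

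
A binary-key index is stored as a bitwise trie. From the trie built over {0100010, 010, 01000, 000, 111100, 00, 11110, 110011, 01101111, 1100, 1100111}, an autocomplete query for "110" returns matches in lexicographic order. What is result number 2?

110011

Filter for "110…" and sort: "1100", "110011", "1100111"
The 2nd is 110011.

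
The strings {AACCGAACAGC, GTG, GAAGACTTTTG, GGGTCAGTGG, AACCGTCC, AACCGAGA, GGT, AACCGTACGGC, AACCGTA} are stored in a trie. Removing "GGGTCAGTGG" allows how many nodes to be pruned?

A node on "GGGTCAGTGG"'s path can go only if nothing else ends at it or branches off below it.
The suffix "GTCAGTGG" (8 nodes) is used only by "GGGTCAGTGG"; the node for "GG" still has the child "T", so pruning stops there.
Nodes removed: 8

8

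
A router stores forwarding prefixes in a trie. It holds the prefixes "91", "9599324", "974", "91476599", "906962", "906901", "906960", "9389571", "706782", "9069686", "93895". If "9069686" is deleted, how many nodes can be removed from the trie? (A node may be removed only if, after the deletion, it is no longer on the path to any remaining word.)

Walk "9069686" from the leaf back toward the root, removing each node that no remaining word uses.
The suffix "86" (2 nodes) is used only by "9069686"; the node for "90696" still has the child "2", so pruning stops there.
Nodes removed: 2

2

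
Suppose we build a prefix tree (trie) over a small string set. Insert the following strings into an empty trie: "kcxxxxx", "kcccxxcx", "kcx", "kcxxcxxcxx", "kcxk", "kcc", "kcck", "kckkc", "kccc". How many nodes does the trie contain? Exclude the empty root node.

Trie structure (* marks end of a word):
(root)
└─ k
   └─ c
      ├─ c *
      │  ├─ c *
      │  │  └─ x
      │  │     └─ x
      │  │        └─ c
      │  │           └─ x *
      │  └─ k *
      ├─ k
      │  └─ k
      │     └─ c *
      └─ x *
         ├─ k *
         └─ x
            ├─ c
            │  └─ x
            │     └─ x
            │        └─ c
            │           └─ x
            │              └─ x *
            └─ x
               └─ x
                  └─ x *
Counting every labelled node above: 24.

24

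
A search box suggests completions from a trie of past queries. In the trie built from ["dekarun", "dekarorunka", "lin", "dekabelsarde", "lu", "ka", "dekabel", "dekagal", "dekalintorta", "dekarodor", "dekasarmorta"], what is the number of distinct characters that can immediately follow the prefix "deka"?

Walk "deka" from the root, arriving at one node.
Distinct next characters after "deka": b, g, l, r, s.
That node has 5 child edges.

5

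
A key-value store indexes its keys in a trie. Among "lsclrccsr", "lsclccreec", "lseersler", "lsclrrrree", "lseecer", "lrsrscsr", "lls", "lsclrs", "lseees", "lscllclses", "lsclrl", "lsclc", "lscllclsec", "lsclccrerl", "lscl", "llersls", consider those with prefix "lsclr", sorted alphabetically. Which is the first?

lsclrccsr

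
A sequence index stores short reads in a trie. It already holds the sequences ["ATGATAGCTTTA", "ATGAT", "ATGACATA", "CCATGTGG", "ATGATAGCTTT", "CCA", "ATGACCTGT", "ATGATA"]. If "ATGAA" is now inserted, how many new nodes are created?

Walking "ATGAA" from the root, the first 4 characters ("ATGA") follow existing edges; "A" is the first miss.
Each of the 1 remaining characters creates one node.

1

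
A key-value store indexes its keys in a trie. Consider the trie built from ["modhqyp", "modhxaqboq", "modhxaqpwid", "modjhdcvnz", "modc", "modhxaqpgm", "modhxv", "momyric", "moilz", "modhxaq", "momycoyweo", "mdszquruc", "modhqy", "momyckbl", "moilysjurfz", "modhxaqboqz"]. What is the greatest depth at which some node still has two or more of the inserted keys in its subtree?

10

Equivalently: take the maximum, over all pairs, of their longest common prefix length.
e.g. "modhxaqboq" and "modhxaqboqz" share the prefix "modhxaqboq" of length 10; no pair shares a longer one.
Longest shared-prefix length: 10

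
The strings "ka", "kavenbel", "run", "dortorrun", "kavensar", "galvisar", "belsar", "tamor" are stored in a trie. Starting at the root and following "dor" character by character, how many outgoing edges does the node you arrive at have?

1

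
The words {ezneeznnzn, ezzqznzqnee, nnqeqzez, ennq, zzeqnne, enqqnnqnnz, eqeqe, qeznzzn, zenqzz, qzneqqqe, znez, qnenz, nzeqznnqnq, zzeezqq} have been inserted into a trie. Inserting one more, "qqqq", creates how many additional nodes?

"q" is already a path in the trie; the remaining "qqq" must be added.
So 4 − 1 = 3 new nodes.

3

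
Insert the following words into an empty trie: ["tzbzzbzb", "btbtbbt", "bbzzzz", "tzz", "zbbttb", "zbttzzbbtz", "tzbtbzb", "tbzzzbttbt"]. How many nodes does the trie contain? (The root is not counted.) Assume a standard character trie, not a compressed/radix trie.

48

For each word, the new-node count is its length minus the longest prefix already in the trie:
  "tzbzzbzb" → 8 new (t, z, b, z, z, b, z, b)
  "btbtbbt" → 7 new (b, t, b, t, b, b, t)
  "bbzzzz" → prefix "b" already present; 5 new (b, z, z, z, z)
  "tzz" → prefix "tz" already present; 1 new (z)
  "zbbttb" → 6 new (z, b, b, t, t, b)
  "zbttzzbbtz" → prefix "zb" already present; 8 new (t, t, z, z, b, b, t, z)
  "tzbtbzb" → prefix "tzb" already present; 4 new (t, b, z, b)
  "tbzzzbttbt" → prefix "t" already present; 9 new (b, z, z, z, b, t, t, b, t)
Total nodes = 8 + 7 + 5 + 1 + 6 + 8 + 4 + 9 = 48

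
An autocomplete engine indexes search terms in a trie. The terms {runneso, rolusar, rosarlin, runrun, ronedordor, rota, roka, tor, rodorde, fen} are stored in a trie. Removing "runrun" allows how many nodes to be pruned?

After clearing the end-marker at "runrun", prune upward until reaching a node still needed by another word.
The suffix "run" (3 nodes) is used only by "runrun"; the node for "run" still has the child "n", so pruning stops there.
Nodes removed: 3

3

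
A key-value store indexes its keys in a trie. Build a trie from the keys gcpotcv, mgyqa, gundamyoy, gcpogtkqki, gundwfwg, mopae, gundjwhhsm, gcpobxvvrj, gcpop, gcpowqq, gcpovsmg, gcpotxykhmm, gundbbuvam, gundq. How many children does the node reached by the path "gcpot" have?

The children of the "gcpot" node are the distinct next characters among strings starting with "gcpot".
Distinct next characters after "gcpot": c, x.
That node has 2 child edges.

2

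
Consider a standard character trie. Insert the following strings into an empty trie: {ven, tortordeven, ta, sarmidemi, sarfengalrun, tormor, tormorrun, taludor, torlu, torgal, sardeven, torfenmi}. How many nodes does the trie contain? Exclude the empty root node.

59

Insert word by word; a character creates a node only if that edge doesn't already exist:
  "ven" → 3 new (v, e, n)
  "tortordeven" → 11 new (t, o, r, t, o, r, d, e, v, e, n)
  "ta" → prefix "t" already present; 1 new (a)
  "sarmidemi" → 9 new (s, a, r, m, i, d, e, m, i)
  "sarfengalrun" → prefix "sar" already present; 9 new (f, e, n, g, a, l, r, u, n)
  "tormor" → prefix "tor" already present; 3 new (m, o, r)
  "tormorrun" → prefix "tormor" already present; 3 new (r, u, n)
  "taludor" → prefix "ta" already present; 5 new (l, u, d, o, r)
  "torlu" → prefix "tor" already present; 2 new (l, u)
  "torgal" → prefix "tor" already present; 3 new (g, a, l)
  "sardeven" → prefix "sar" already present; 5 new (d, e, v, e, n)
  "torfenmi" → prefix "tor" already present; 5 new (f, e, n, m, i)
Total nodes = 3 + 11 + 1 + 9 + 9 + 3 + 3 + 5 + 2 + 3 + 5 + 5 = 59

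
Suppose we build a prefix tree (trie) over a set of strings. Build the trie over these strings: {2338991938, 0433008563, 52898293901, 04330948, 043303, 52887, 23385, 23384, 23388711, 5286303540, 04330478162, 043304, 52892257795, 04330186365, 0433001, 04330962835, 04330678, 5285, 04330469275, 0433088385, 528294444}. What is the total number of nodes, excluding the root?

Insert word by word; a character creates a node only if that edge doesn't already exist:
  "2338991938" → 10 new (2, 3, 3, 8, 9, 9, 1, 9, 3, 8)
  "0433008563" → 10 new (0, 4, 3, 3, 0, 0, 8, 5, 6, 3)
  "52898293901" → 11 new (5, 2, 8, 9, 8, 2, 9, 3, 9, 0, 1)
  "04330948" → prefix "04330" already present; 3 new (9, 4, 8)
  "043303" → prefix "04330" already present; 1 new (3)
  "52887" → prefix "528" already present; 2 new (8, 7)
  "23385" → prefix "2338" already present; 1 new (5)
  "23384" → prefix "2338" already present; 1 new (4)
  "23388711" → prefix "2338" already present; 4 new (8, 7, 1, 1)
  "5286303540" → prefix "528" already present; 7 new (6, 3, 0, 3, 5, 4, 0)
  "04330478162" → prefix "04330" already present; 6 new (4, 7, 8, 1, 6, 2)
  "043304" → prefix "043304" already present; 0 new (none)
  "52892257795" → prefix "5289" already present; 7 new (2, 2, 5, 7, 7, 9, 5)
  "04330186365" → prefix "04330" already present; 6 new (1, 8, 6, 3, 6, 5)
  "0433001" → prefix "043300" already present; 1 new (1)
  "04330962835" → prefix "043309" already present; 5 new (6, 2, 8, 3, 5)
  "04330678" → prefix "04330" already present; 3 new (6, 7, 8)
  "5285" → prefix "528" already present; 1 new (5)
  "04330469275" → prefix "043304" already present; 5 new (6, 9, 2, 7, 5)
  "0433088385" → prefix "04330" already present; 5 new (8, 8, 3, 8, 5)
  "528294444" → prefix "528" already present; 6 new (2, 9, 4, 4, 4, 4)
Total nodes = 10 + 10 + 11 + 3 + 1 + 2 + 1 + 1 + 4 + 7 + 6 + 0 + 7 + 6 + 1 + 5 + 3 + 1 + 5 + 5 + 6 = 95

95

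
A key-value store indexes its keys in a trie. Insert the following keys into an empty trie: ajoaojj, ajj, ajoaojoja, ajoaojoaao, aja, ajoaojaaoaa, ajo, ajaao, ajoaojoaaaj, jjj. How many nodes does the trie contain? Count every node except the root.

Trie structure (* marks end of a word):
(root)
├─ a
│  └─ j
│     ├─ a *
│     │  └─ a
│     │     └─ o *
│     ├─ j *
│     └─ o *
│        └─ a
│           └─ o
│              └─ j
│                 ├─ a
│                 │  └─ a
│                 │     └─ o
│                 │        └─ a
│                 │           └─ a *
│                 ├─ j *
│                 └─ o
│                    ├─ a
│                    │  └─ a
│                    │     ├─ a
│                    │     │  └─ j *
│                    │     └─ o *
│                    └─ j
│                       └─ a *
└─ j
   └─ j
      └─ j *
Counting every labelled node above: 27.

27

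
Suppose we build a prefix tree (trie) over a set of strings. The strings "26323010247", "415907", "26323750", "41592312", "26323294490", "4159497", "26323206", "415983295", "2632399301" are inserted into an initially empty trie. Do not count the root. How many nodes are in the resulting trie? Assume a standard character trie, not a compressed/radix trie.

45

Count nodes per top-level branch (shared prefixes stored once):
  '2'-branch (26323010247, 26323206, 26323294490, 26323750, 2632399301): 27 nodes
  '4'-branch (415907, 41592312, 4159497, 415983295): 18 nodes
Sum: 45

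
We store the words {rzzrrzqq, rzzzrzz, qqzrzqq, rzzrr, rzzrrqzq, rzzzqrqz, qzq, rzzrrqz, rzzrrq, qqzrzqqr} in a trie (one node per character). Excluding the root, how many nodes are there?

Trie structure (* marks end of a word):
(root)
├─ q
│  ├─ q
│  │  └─ z
│  │     └─ r
│  │        └─ z
│  │           └─ q
│  │              └─ q *
│  │                 └─ r *
│  └─ z
│     └─ q *
└─ r
   └─ z
      └─ z
         ├─ r
         │  └─ r *
         │     ├─ q *
         │     │  └─ z *
         │     │     └─ q *
         │     └─ z
         │        └─ q
         │           └─ q *
         └─ z
            ├─ q
            │  └─ r
            │     └─ q
            │        └─ z *
            └─ r
               └─ z
                  └─ z *
Counting every labelled node above: 29.

29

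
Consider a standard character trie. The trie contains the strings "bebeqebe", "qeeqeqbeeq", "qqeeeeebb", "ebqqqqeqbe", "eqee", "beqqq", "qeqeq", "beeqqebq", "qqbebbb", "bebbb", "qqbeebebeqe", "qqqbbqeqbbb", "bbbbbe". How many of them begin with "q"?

Walk to "q"; the words in its subtree are exactly those with that prefix.
Words under "q": qeeqeqbeeq, qeqeq, qqbebbb, qqbeebebeqe, qqeeeeebb, qqqbbqeqbbb
Count: 6

6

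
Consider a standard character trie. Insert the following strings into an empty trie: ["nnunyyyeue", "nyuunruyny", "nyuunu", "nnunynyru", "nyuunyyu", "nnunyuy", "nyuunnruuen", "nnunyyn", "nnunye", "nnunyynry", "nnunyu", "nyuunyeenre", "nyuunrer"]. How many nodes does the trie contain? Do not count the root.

46

Trace insertions, counting only characters that open a new branch:
  "nnunyyyeue" → 10 new (n, n, u, n, y, y, y, e, u, e)
  "nyuunruyny" → prefix "n" already present; 9 new (y, u, u, n, r, u, y, n, y)
  "nyuunu" → prefix "nyuun" already present; 1 new (u)
  "nnunynyru" → prefix "nnuny" already present; 4 new (n, y, r, u)
  "nyuunyyu" → prefix "nyuun" already present; 3 new (y, y, u)
  "nnunyuy" → prefix "nnuny" already present; 2 new (u, y)
  "nyuunnruuen" → prefix "nyuun" already present; 6 new (n, r, u, u, e, n)
  "nnunyyn" → prefix "nnunyy" already present; 1 new (n)
  "nnunye" → prefix "nnuny" already present; 1 new (e)
  "nnunyynry" → prefix "nnunyyn" already present; 2 new (r, y)
  "nnunyu" → prefix "nnunyu" already present; 0 new (none)
  "nyuunyeenre" → prefix "nyuuny" already present; 5 new (e, e, n, r, e)
  "nyuunrer" → prefix "nyuunr" already present; 2 new (e, r)
Total nodes = 10 + 9 + 1 + 4 + 3 + 2 + 6 + 1 + 1 + 2 + 0 + 5 + 2 = 46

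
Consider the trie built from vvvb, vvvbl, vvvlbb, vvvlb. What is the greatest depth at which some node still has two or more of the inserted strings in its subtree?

5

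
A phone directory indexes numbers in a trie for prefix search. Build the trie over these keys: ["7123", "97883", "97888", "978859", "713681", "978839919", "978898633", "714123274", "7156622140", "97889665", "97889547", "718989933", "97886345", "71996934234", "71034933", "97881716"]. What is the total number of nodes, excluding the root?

Count nodes per top-level branch (shared prefixes stored once):
  '7'-branch (71034933, 7123, 713681, 714123274, 7156622140, 718989933, 71996934234): 45 nodes
  '9'-branch (97881716, 97883, 978839919, 978859, 97886345, 97888, 97889547, 97889665, 978898633): 31 nodes
Sum: 76

76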